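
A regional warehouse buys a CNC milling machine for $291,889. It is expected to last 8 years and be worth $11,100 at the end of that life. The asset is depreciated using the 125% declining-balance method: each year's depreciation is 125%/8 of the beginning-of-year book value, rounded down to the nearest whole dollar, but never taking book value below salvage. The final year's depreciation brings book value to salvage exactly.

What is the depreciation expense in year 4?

$27,395

Depreciable base = $291,889 − $11,100 = $280,789.
Year 1: ⌊$291,889 × 125%/8⌋ = $45,607. Book value $246,282.
Year 2: ⌊$246,282 × 125%/8⌋ = $38,481. Book value $207,801.
Year 3: ⌊$207,801 × 125%/8⌋ = $32,468. Book value $175,333.
Year 4: ⌊$175,333 × 125%/8⌋ = $27,395. Book value $147,938.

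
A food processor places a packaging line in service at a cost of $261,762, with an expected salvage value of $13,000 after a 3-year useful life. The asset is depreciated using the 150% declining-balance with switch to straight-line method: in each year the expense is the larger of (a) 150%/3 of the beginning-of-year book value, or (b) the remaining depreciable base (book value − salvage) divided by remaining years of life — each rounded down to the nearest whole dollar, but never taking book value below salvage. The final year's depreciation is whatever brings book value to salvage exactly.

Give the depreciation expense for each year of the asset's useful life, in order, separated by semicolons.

Depreciable base = $261,762 − $13,000 = $248,762.
Year 1: DB = ⌊$261,762 × 150%/3⌋ = $130,881; SL = ⌊$248,762/3⌋ = $82,920 → take DB $130,881. Book value $130,881.
Year 2: DB = ⌊$130,881 × 150%/3⌋ = $65,440; SL = ⌊$117,881/2⌋ = $58,940 → take DB $65,440. Book value $65,441.
Year 3 (final): $65,441 − $13,000 = $52,441. Book value $13,000.

$130,881; $65,440; $52,441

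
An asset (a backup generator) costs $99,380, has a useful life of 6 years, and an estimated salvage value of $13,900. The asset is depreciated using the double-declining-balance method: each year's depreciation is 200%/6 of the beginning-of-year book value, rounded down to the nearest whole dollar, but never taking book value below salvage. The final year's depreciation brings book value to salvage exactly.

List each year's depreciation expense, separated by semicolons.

$33,126; $22,084; $14,723; $9,815; $5,732; $0

Depreciable base = $99,380 − $13,900 = $85,480.
Year 1: ⌊$99,380 × 200%/6⌋ = $33,126. Book value $66,254.
Year 2: ⌊$66,254 × 200%/6⌋ = $22,084. Book value $44,170.
Year 3: ⌊$44,170 × 200%/6⌋ = $14,723. Book value $29,447.
Year 4: ⌊$29,447 × 200%/6⌋ = $9,815. Book value $19,632.
Year 5: ⌊$19,632 × 200%/6⌋ = $6,544, capped at $5,732. Book value $13,900.
Year 6 (final): $13,900 − $13,900 = $0. Book value $13,900.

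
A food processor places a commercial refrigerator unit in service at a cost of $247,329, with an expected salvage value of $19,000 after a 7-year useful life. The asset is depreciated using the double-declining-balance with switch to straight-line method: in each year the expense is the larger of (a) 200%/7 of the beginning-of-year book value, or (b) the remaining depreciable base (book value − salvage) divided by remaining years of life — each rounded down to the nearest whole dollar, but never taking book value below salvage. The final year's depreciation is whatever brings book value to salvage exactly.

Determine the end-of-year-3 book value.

Depreciable base = $247,329 − $19,000 = $228,329.
Year 1: DB = ⌊$247,329 × 200%/7⌋ = $70,665; SL = ⌊$228,329/7⌋ = $32,618 → take DB $70,665. Book value $176,664.
Year 2: DB = ⌊$176,664 × 200%/7⌋ = $50,475; SL = ⌊$157,664/6⌋ = $26,277 → take DB $50,475. Book value $126,189.
Year 3: DB = ⌊$126,189 × 200%/7⌋ = $36,054; SL = ⌊$107,189/5⌋ = $21,437 → take DB $36,054. Book value $90,135.

$90,135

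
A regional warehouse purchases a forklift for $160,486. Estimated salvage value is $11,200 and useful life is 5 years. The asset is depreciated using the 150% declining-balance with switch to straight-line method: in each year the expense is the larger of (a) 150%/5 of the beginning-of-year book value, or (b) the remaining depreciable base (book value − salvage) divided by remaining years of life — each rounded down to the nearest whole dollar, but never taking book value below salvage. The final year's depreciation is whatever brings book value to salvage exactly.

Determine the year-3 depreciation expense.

Depreciable base = $160,486 − $11,200 = $149,286.
Year 1: DB = ⌊$160,486 × 150%/5⌋ = $48,145; SL = ⌊$149,286/5⌋ = $29,857 → take DB $48,145. Book value $112,341.
Year 2: DB = ⌊$112,341 × 150%/5⌋ = $33,702; SL = ⌊$101,141/4⌋ = $25,285 → take DB $33,702. Book value $78,639.
Year 3: DB = ⌊$78,639 × 150%/5⌋ = $23,591; SL = ⌊$67,439/3⌋ = $22,479 → take DB $23,591. Book value $55,048.

$23,591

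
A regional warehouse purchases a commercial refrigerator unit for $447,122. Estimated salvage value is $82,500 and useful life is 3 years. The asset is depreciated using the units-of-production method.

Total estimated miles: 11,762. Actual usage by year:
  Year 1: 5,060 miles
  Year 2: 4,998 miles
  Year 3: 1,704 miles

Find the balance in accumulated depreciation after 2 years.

Depreciable base = $447,122 − $82,500 = $364,622.
Rate = $364,622 / 11,762 miles = $31 per mile.
Year 1: 5,060 × $31 = $156,860. Book value $290,262.
Year 2: 4,998 × $31 = $154,938. Book value $135,324.
Accumulated through year 2 = $447,122 − $135,324 = $311,798.

$311,798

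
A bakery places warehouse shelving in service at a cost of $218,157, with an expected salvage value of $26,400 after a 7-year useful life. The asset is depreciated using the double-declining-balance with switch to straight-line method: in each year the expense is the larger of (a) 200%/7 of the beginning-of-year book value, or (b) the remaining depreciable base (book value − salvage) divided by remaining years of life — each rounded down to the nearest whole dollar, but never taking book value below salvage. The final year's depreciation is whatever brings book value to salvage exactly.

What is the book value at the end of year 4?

$56,789

Depreciable base = $218,157 − $26,400 = $191,757.
Year 1: DB = ⌊$218,157 × 200%/7⌋ = $62,330; SL = ⌊$191,757/7⌋ = $27,393 → take DB $62,330. Book value $155,827.
Year 2: DB = ⌊$155,827 × 200%/7⌋ = $44,522; SL = ⌊$129,427/6⌋ = $21,571 → take DB $44,522. Book value $111,305.
Year 3: DB = ⌊$111,305 × 200%/7⌋ = $31,801; SL = ⌊$84,905/5⌋ = $16,981 → take DB $31,801. Book value $79,504.
Year 4: DB = ⌊$79,504 × 200%/7⌋ = $22,715; SL = ⌊$53,104/4⌋ = $13,276 → take DB $22,715. Book value $56,789.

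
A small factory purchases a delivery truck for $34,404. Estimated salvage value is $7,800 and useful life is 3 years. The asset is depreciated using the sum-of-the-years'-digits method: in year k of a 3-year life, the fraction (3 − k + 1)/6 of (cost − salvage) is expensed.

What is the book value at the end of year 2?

Depreciable base = $34,404 − $7,800 = $26,604.
Sum of the years' digits = 3+2+1 = 6.
Year 1: $26,604 × 3/6 = $13,302. Book value $21,102.
Year 2: $26,604 × 2/6 = $8,868. Book value $12,234.

$12,234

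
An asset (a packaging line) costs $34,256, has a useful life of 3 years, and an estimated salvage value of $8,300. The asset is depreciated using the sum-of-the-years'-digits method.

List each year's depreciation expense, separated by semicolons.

$12,978; $8,652; $4,326

Depreciable base = $34,256 − $8,300 = $25,956.
Sum of the years' digits = 3+2+1 = 6.
Year 1: $25,956 × 3/6 = $12,978. Book value $21,278.
Year 2: $25,956 × 2/6 = $8,652. Book value $12,626.
Year 3: $25,956 × 1/6 = $4,326. Book value $8,300.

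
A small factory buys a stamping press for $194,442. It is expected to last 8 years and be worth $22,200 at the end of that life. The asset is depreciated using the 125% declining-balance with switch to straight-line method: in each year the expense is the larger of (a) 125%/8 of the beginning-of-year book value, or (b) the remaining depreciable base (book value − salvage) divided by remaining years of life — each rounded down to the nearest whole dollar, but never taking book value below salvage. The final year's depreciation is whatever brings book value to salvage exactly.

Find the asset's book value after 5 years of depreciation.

$78,960

Depreciable base = $194,442 − $22,200 = $172,242.
Year 1: DB = ⌊$194,442 × 125%/8⌋ = $30,381; SL = ⌊$172,242/8⌋ = $21,530 → take DB $30,381. Book value $164,061.
Year 2: DB = ⌊$164,061 × 125%/8⌋ = $25,634; SL = ⌊$141,861/7⌋ = $20,265 → take DB $25,634. Book value $138,427.
Year 3: DB = ⌊$138,427 × 125%/8⌋ = $21,629; SL = ⌊$116,227/6⌋ = $19,371 → take DB $21,629. Book value $116,798.
Year 4: DB = ⌊$116,798 × 125%/8⌋ = $18,249; SL = ⌊$94,598/5⌋ = $18,919 → take SL $18,919. Book value $97,879.
Year 5: DB = ⌊$97,879 × 125%/8⌋ = $15,293; SL = ⌊$75,679/4⌋ = $18,919 → take SL $18,919. Book value $78,960.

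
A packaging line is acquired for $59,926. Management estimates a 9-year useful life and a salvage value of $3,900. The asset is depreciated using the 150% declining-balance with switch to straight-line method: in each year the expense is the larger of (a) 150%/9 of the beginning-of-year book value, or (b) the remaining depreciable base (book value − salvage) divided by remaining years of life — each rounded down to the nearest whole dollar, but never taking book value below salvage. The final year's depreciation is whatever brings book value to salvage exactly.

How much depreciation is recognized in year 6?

$5,000

Depreciable base = $59,926 − $3,900 = $56,026.
Year 1: DB = ⌊$59,926 × 150%/9⌋ = $9,987; SL = ⌊$56,026/9⌋ = $6,225 → take DB $9,987. Book value $49,939.
Year 2: DB = ⌊$49,939 × 150%/9⌋ = $8,323; SL = ⌊$46,039/8⌋ = $5,754 → take DB $8,323. Book value $41,616.
Year 3: DB = ⌊$41,616 × 150%/9⌋ = $6,936; SL = ⌊$37,716/7⌋ = $5,388 → take DB $6,936. Book value $34,680.
Year 4: DB = ⌊$34,680 × 150%/9⌋ = $5,780; SL = ⌊$30,780/6⌋ = $5,130 → take DB $5,780. Book value $28,900.
Year 5: DB = ⌊$28,900 × 150%/9⌋ = $4,816; SL = ⌊$25,000/5⌋ = $5,000 → take SL $5,000. Book value $23,900.
Year 6: DB = ⌊$23,900 × 150%/9⌋ = $3,983; SL = ⌊$20,000/4⌋ = $5,000 → take SL $5,000. Book value $18,900.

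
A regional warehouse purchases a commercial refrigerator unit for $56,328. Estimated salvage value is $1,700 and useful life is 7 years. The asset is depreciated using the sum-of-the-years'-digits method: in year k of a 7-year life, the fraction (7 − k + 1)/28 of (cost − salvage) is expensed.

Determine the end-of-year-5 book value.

$7,553

Depreciable base = $56,328 − $1,700 = $54,628.
Sum of the years' digits = 7+6+5+4+3+2+1 = 28.
Year 1: $54,628 × 7/28 = $13,657. Book value $42,671.
Year 2: $54,628 × 6/28 = $11,706. Book value $30,965.
Year 3: $54,628 × 5/28 = $9,755. Book value $21,210.
Year 4: $54,628 × 4/28 = $7,804. Book value $13,406.
Year 5: $54,628 × 3/28 = $5,853. Book value $7,553.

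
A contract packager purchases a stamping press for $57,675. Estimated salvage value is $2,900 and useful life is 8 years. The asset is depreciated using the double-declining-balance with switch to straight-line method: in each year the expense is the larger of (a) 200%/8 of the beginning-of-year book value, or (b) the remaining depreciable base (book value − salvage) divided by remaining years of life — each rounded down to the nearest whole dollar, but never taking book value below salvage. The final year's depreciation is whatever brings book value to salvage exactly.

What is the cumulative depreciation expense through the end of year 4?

Depreciable base = $57,675 − $2,900 = $54,775.
Year 1: DB = ⌊$57,675 × 200%/8⌋ = $14,418; SL = ⌊$54,775/8⌋ = $6,846 → take DB $14,418. Book value $43,257.
Year 2: DB = ⌊$43,257 × 200%/8⌋ = $10,814; SL = ⌊$40,357/7⌋ = $5,765 → take DB $10,814. Book value $32,443.
Year 3: DB = ⌊$32,443 × 200%/8⌋ = $8,110; SL = ⌊$29,543/6⌋ = $4,923 → take DB $8,110. Book value $24,333.
Year 4: DB = ⌊$24,333 × 200%/8⌋ = $6,083; SL = ⌊$21,433/5⌋ = $4,286 → take DB $6,083. Book value $18,250.
Accumulated through year 4 = $57,675 − $18,250 = $39,425.

$39,425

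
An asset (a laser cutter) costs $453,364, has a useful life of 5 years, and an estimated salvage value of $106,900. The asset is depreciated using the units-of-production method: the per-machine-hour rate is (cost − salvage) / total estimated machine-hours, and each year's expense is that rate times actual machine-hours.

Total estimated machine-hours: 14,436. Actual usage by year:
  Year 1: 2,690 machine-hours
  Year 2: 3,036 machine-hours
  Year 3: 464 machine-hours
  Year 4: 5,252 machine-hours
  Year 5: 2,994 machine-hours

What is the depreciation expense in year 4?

$126,048

Depreciable base = $453,364 − $106,900 = $346,464.
Rate = $346,464 / 14,436 machine-hours = $24 per machine-hour.
Year 1: 2,690 × $24 = $64,560. Book value $388,804.
Year 2: 3,036 × $24 = $72,864. Book value $315,940.
Year 3: 464 × $24 = $11,136. Book value $304,804.
Year 4: 5,252 × $24 = $126,048. Book value $178,756.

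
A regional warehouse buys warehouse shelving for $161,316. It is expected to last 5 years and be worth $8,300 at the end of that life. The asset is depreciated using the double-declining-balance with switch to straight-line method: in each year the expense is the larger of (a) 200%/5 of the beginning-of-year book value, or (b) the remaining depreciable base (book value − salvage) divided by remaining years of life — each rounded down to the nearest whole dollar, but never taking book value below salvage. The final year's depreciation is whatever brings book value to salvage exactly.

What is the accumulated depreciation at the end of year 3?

$126,471

Depreciable base = $161,316 − $8,300 = $153,016.
Year 1: DB = ⌊$161,316 × 200%/5⌋ = $64,526; SL = ⌊$153,016/5⌋ = $30,603 → take DB $64,526. Book value $96,790.
Year 2: DB = ⌊$96,790 × 200%/5⌋ = $38,716; SL = ⌊$88,490/4⌋ = $22,122 → take DB $38,716. Book value $58,074.
Year 3: DB = ⌊$58,074 × 200%/5⌋ = $23,229; SL = ⌊$49,774/3⌋ = $16,591 → take DB $23,229. Book value $34,845.
Accumulated through year 3 = $161,316 − $34,845 = $126,471.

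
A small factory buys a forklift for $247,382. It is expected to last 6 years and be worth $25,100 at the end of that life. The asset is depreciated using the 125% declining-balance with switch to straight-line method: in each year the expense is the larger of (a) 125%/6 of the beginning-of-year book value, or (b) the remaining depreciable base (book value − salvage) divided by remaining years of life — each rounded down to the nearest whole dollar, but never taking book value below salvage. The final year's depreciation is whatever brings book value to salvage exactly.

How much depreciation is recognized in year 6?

$32,486

Depreciable base = $247,382 − $25,100 = $222,282.
Year 1: DB = ⌊$247,382 × 125%/6⌋ = $51,537; SL = ⌊$222,282/6⌋ = $37,047 → take DB $51,537. Book value $195,845.
Year 2: DB = ⌊$195,845 × 125%/6⌋ = $40,801; SL = ⌊$170,745/5⌋ = $34,149 → take DB $40,801. Book value $155,044.
Year 3: DB = ⌊$155,044 × 125%/6⌋ = $32,300; SL = ⌊$129,944/4⌋ = $32,486 → take SL $32,486. Book value $122,558.
Year 4: DB = ⌊$122,558 × 125%/6⌋ = $25,532; SL = ⌊$97,458/3⌋ = $32,486 → take SL $32,486. Book value $90,072.
Year 5: DB = ⌊$90,072 × 125%/6⌋ = $18,765; SL = ⌊$64,972/2⌋ = $32,486 → take SL $32,486. Book value $57,586.
Year 6 (final): $57,586 − $25,100 = $32,486. Book value $25,100.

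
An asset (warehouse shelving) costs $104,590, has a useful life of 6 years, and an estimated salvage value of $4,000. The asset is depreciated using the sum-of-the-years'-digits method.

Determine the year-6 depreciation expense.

$4,790

Depreciable base = $104,590 − $4,000 = $100,590.
Sum of the years' digits = 6+5+4+3+2+1 = 21.
Year 1: $100,590 × 6/21 = $28,740. Book value $75,850.
Year 2: $100,590 × 5/21 = $23,950. Book value $51,900.
Year 3: $100,590 × 4/21 = $19,160. Book value $32,740.
Year 4: $100,590 × 3/21 = $14,370. Book value $18,370.
Year 5: $100,590 × 2/21 = $9,580. Book value $8,790.
Year 6: $100,590 × 1/21 = $4,790. Book value $4,000.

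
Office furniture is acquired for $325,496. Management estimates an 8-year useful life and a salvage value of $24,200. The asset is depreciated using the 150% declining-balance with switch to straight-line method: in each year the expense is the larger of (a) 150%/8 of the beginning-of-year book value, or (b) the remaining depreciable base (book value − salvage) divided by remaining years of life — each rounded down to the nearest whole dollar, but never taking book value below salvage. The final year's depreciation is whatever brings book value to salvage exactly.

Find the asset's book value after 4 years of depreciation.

$141,855

Depreciable base = $325,496 − $24,200 = $301,296.
Year 1: DB = ⌊$325,496 × 150%/8⌋ = $61,030; SL = ⌊$301,296/8⌋ = $37,662 → take DB $61,030. Book value $264,466.
Year 2: DB = ⌊$264,466 × 150%/8⌋ = $49,587; SL = ⌊$240,266/7⌋ = $34,323 → take DB $49,587. Book value $214,879.
Year 3: DB = ⌊$214,879 × 150%/8⌋ = $40,289; SL = ⌊$190,679/6⌋ = $31,779 → take DB $40,289. Book value $174,590.
Year 4: DB = ⌊$174,590 × 150%/8⌋ = $32,735; SL = ⌊$150,390/5⌋ = $30,078 → take DB $32,735. Book value $141,855.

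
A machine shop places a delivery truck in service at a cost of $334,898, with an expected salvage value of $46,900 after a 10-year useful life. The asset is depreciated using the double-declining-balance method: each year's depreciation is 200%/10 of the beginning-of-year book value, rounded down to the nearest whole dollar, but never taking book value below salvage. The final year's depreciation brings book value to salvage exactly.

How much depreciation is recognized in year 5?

Depreciable base = $334,898 − $46,900 = $287,998.
Year 1: ⌊$334,898 × 200%/10⌋ = $66,979. Book value $267,919.
Year 2: ⌊$267,919 × 200%/10⌋ = $53,583. Book value $214,336.
Year 3: ⌊$214,336 × 200%/10⌋ = $42,867. Book value $171,469.
Year 4: ⌊$171,469 × 200%/10⌋ = $34,293. Book value $137,176.
Year 5: ⌊$137,176 × 200%/10⌋ = $27,435. Book value $109,741.

$27,435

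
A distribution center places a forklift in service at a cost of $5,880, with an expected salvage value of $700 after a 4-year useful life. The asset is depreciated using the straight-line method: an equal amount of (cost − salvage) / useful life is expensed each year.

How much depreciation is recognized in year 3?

Depreciable base = $5,880 − $700 = $5,180.
Annual expense = $5,180 / 4 = $1,295.

$1,295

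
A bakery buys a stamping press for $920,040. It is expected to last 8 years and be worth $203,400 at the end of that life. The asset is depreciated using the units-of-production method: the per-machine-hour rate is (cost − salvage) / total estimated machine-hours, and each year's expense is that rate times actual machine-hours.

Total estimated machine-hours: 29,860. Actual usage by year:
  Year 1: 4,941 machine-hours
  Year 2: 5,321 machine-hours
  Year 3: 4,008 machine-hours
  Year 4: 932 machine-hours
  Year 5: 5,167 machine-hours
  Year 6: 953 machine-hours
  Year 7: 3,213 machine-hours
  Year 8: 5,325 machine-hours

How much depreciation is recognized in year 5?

$124,008

Depreciable base = $920,040 − $203,400 = $716,640.
Rate = $716,640 / 29,860 machine-hours = $24 per machine-hour.
Year 1: 4,941 × $24 = $118,584. Book value $801,456.
Year 2: 5,321 × $24 = $127,704. Book value $673,752.
Year 3: 4,008 × $24 = $96,192. Book value $577,560.
Year 4: 932 × $24 = $22,368. Book value $555,192.
Year 5: 5,167 × $24 = $124,008. Book value $431,184.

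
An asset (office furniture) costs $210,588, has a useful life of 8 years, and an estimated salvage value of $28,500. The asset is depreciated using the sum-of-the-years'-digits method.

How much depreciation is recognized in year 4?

$25,290

Depreciable base = $210,588 − $28,500 = $182,088.
Sum of the years' digits = 8+7+6+5+4+3+2+1 = 36.
Year 1: $182,088 × 8/36 = $40,464. Book value $170,124.
Year 2: $182,088 × 7/36 = $35,406. Book value $134,718.
Year 3: $182,088 × 6/36 = $30,348. Book value $104,370.
Year 4: $182,088 × 5/36 = $25,290. Book value $79,080.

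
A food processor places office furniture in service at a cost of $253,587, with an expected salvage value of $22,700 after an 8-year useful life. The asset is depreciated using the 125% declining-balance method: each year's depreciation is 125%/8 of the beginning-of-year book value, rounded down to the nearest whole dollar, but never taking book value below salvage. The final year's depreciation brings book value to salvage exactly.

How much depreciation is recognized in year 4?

$23,800

Depreciable base = $253,587 − $22,700 = $230,887.
Year 1: ⌊$253,587 × 125%/8⌋ = $39,622. Book value $213,965.
Year 2: ⌊$213,965 × 125%/8⌋ = $33,432. Book value $180,533.
Year 3: ⌊$180,533 × 125%/8⌋ = $28,208. Book value $152,325.
Year 4: ⌊$152,325 × 125%/8⌋ = $23,800. Book value $128,525.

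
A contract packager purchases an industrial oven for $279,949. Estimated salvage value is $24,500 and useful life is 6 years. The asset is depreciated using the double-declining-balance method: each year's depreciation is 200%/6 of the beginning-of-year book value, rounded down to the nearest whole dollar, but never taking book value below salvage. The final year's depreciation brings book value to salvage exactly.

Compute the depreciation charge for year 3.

$41,474

Depreciable base = $279,949 − $24,500 = $255,449.
Year 1: ⌊$279,949 × 200%/6⌋ = $93,316. Book value $186,633.
Year 2: ⌊$186,633 × 200%/6⌋ = $62,211. Book value $124,422.
Year 3: ⌊$124,422 × 200%/6⌋ = $41,474. Book value $82,948.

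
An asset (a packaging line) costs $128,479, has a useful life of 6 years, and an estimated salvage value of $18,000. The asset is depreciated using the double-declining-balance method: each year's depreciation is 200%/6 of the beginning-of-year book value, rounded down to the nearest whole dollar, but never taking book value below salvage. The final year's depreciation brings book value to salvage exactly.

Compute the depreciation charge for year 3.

$19,034

Depreciable base = $128,479 − $18,000 = $110,479.
Year 1: ⌊$128,479 × 200%/6⌋ = $42,826. Book value $85,653.
Year 2: ⌊$85,653 × 200%/6⌋ = $28,551. Book value $57,102.
Year 3: ⌊$57,102 × 200%/6⌋ = $19,034. Book value $38,068.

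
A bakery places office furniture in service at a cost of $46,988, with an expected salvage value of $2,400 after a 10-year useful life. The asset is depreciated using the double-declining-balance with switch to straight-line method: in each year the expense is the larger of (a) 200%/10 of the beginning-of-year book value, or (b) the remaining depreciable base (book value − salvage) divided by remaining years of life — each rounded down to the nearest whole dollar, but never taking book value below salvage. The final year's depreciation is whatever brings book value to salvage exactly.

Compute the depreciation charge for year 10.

Depreciable base = $46,988 − $2,400 = $44,588.
Year 1: DB = ⌊$46,988 × 200%/10⌋ = $9,397; SL = ⌊$44,588/10⌋ = $4,458 → take DB $9,397. Book value $37,591.
Year 2: DB = ⌊$37,591 × 200%/10⌋ = $7,518; SL = ⌊$35,191/9⌋ = $3,910 → take DB $7,518. Book value $30,073.
Year 3: DB = ⌊$30,073 × 200%/10⌋ = $6,014; SL = ⌊$27,673/8⌋ = $3,459 → take DB $6,014. Book value $24,059.
Year 4: DB = ⌊$24,059 × 200%/10⌋ = $4,811; SL = ⌊$21,659/7⌋ = $3,094 → take DB $4,811. Book value $19,248.
Year 5: DB = ⌊$19,248 × 200%/10⌋ = $3,849; SL = ⌊$16,848/6⌋ = $2,808 → take DB $3,849. Book value $15,399.
Year 6: DB = ⌊$15,399 × 200%/10⌋ = $3,079; SL = ⌊$12,999/5⌋ = $2,599 → take DB $3,079. Book value $12,320.
Year 7: DB = ⌊$12,320 × 200%/10⌋ = $2,464; SL = ⌊$9,920/4⌋ = $2,480 → take SL $2,480. Book value $9,840.
Year 8: DB = ⌊$9,840 × 200%/10⌋ = $1,968; SL = ⌊$7,440/3⌋ = $2,480 → take SL $2,480. Book value $7,360.
Year 9: DB = ⌊$7,360 × 200%/10⌋ = $1,472; SL = ⌊$4,960/2⌋ = $2,480 → take SL $2,480. Book value $4,880.
Year 10 (final): $4,880 − $2,400 = $2,480. Book value $2,400.

$2,480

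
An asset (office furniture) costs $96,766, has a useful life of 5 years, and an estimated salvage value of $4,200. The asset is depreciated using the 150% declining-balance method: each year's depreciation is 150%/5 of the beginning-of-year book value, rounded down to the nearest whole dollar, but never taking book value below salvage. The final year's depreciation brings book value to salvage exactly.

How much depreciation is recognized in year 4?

Depreciable base = $96,766 − $4,200 = $92,566.
Year 1: ⌊$96,766 × 150%/5⌋ = $29,029. Book value $67,737.
Year 2: ⌊$67,737 × 150%/5⌋ = $20,321. Book value $47,416.
Year 3: ⌊$47,416 × 150%/5⌋ = $14,224. Book value $33,192.
Year 4: ⌊$33,192 × 150%/5⌋ = $9,957. Book value $23,235.

$9,957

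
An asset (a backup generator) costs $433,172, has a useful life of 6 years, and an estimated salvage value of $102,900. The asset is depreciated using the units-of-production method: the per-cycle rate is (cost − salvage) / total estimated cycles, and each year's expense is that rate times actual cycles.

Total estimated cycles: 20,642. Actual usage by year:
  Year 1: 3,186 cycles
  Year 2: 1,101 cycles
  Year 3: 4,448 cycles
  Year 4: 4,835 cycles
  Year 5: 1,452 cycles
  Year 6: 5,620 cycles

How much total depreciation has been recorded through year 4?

$217,120

Depreciable base = $433,172 − $102,900 = $330,272.
Rate = $330,272 / 20,642 cycles = $16 per cycle.
Year 1: 3,186 × $16 = $50,976. Book value $382,196.
Year 2: 1,101 × $16 = $17,616. Book value $364,580.
Year 3: 4,448 × $16 = $71,168. Book value $293,412.
Year 4: 4,835 × $16 = $77,360. Book value $216,052.
Accumulated through year 4 = $433,172 − $216,052 = $217,120.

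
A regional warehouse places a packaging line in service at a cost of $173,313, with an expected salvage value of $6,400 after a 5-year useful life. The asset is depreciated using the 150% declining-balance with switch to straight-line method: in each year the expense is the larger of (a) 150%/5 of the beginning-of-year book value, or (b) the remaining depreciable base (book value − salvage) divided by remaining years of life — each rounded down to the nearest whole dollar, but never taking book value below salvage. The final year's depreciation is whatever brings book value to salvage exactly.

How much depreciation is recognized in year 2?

Depreciable base = $173,313 − $6,400 = $166,913.
Year 1: DB = ⌊$173,313 × 150%/5⌋ = $51,993; SL = ⌊$166,913/5⌋ = $33,382 → take DB $51,993. Book value $121,320.
Year 2: DB = ⌊$121,320 × 150%/5⌋ = $36,396; SL = ⌊$114,920/4⌋ = $28,730 → take DB $36,396. Book value $84,924.

$36,396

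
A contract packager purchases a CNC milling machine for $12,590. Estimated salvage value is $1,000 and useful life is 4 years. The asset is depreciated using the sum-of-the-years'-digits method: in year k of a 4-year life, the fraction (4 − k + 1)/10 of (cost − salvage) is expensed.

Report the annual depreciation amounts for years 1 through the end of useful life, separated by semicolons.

$4,636; $3,477; $2,318; $1,159

Depreciable base = $12,590 − $1,000 = $11,590.
Sum of the years' digits = 4+3+2+1 = 10.
Year 1: $11,590 × 4/10 = $4,636. Book value $7,954.
Year 2: $11,590 × 3/10 = $3,477. Book value $4,477.
Year 3: $11,590 × 2/10 = $2,318. Book value $2,159.
Year 4: $11,590 × 1/10 = $1,159. Book value $1,000.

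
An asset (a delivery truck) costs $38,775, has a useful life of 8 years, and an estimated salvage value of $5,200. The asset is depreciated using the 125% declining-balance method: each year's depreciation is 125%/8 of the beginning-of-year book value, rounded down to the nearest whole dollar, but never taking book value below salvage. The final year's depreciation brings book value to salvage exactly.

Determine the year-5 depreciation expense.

$3,070

Depreciable base = $38,775 − $5,200 = $33,575.
Year 1: ⌊$38,775 × 125%/8⌋ = $6,058. Book value $32,717.
Year 2: ⌊$32,717 × 125%/8⌋ = $5,112. Book value $27,605.
Year 3: ⌊$27,605 × 125%/8⌋ = $4,313. Book value $23,292.
Year 4: ⌊$23,292 × 125%/8⌋ = $3,639. Book value $19,653.
Year 5: ⌊$19,653 × 125%/8⌋ = $3,070. Book value $16,583.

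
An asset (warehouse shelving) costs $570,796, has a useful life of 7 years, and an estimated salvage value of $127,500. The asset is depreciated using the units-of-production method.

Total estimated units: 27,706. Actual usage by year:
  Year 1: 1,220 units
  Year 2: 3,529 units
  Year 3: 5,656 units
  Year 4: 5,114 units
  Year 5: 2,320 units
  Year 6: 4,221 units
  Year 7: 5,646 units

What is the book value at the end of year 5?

$285,372

Depreciable base = $570,796 − $127,500 = $443,296.
Rate = $443,296 / 27,706 units = $16 per unit.
Year 1: 1,220 × $16 = $19,520. Book value $551,276.
Year 2: 3,529 × $16 = $56,464. Book value $494,812.
Year 3: 5,656 × $16 = $90,496. Book value $404,316.
Year 4: 5,114 × $16 = $81,824. Book value $322,492.
Year 5: 2,320 × $16 = $37,120. Book value $285,372.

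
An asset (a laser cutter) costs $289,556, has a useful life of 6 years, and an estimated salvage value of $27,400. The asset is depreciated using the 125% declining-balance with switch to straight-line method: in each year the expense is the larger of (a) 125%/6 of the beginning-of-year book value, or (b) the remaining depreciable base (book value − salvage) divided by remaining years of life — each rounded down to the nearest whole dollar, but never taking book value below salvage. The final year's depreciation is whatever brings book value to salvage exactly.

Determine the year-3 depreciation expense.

$38,519

Depreciable base = $289,556 − $27,400 = $262,156.
Year 1: DB = ⌊$289,556 × 125%/6⌋ = $60,324; SL = ⌊$262,156/6⌋ = $43,692 → take DB $60,324. Book value $229,232.
Year 2: DB = ⌊$229,232 × 125%/6⌋ = $47,756; SL = ⌊$201,832/5⌋ = $40,366 → take DB $47,756. Book value $181,476.
Year 3: DB = ⌊$181,476 × 125%/6⌋ = $37,807; SL = ⌊$154,076/4⌋ = $38,519 → take SL $38,519. Book value $142,957.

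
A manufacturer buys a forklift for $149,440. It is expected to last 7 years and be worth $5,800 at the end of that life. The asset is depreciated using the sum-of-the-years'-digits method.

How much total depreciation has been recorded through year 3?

Depreciable base = $149,440 − $5,800 = $143,640.
Sum of the years' digits = 7+6+5+4+3+2+1 = 28.
Year 1: $143,640 × 7/28 = $35,910. Book value $113,530.
Year 2: $143,640 × 6/28 = $30,780. Book value $82,750.
Year 3: $143,640 × 5/28 = $25,650. Book value $57,100.
Accumulated through year 3 = $149,440 − $57,100 = $92,340.

$92,340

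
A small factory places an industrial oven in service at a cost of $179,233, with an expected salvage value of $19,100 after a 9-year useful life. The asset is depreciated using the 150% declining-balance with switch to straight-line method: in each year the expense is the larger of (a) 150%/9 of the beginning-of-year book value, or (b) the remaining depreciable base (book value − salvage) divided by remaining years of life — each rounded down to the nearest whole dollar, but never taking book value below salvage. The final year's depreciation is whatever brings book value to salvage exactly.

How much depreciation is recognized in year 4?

$17,287

Depreciable base = $179,233 − $19,100 = $160,133.
Year 1: DB = ⌊$179,233 × 150%/9⌋ = $29,872; SL = ⌊$160,133/9⌋ = $17,792 → take DB $29,872. Book value $149,361.
Year 2: DB = ⌊$149,361 × 150%/9⌋ = $24,893; SL = ⌊$130,261/8⌋ = $16,282 → take DB $24,893. Book value $124,468.
Year 3: DB = ⌊$124,468 × 150%/9⌋ = $20,744; SL = ⌊$105,368/7⌋ = $15,052 → take DB $20,744. Book value $103,724.
Year 4: DB = ⌊$103,724 × 150%/9⌋ = $17,287; SL = ⌊$84,624/6⌋ = $14,104 → take DB $17,287. Book value $86,437.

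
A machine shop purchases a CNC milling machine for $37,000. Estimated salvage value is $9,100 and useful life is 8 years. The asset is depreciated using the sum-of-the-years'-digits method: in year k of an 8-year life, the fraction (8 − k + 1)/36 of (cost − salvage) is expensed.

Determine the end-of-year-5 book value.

Depreciable base = $37,000 − $9,100 = $27,900.
Sum of the years' digits = 8+7+6+5+4+3+2+1 = 36.
Year 1: $27,900 × 8/36 = $6,200. Book value $30,800.
Year 2: $27,900 × 7/36 = $5,425. Book value $25,375.
Year 3: $27,900 × 6/36 = $4,650. Book value $20,725.
Year 4: $27,900 × 5/36 = $3,875. Book value $16,850.
Year 5: $27,900 × 4/36 = $3,100. Book value $13,750.

$13,750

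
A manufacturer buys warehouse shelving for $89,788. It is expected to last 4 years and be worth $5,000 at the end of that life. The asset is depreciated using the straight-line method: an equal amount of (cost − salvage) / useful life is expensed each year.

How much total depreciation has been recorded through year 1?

$21,197

Depreciable base = $89,788 − $5,000 = $84,788.
Annual expense = $84,788 / 4 = $21,197.
End of year 1: book value $68,591.
Accumulated through year 1 = $89,788 − $68,591 = $21,197.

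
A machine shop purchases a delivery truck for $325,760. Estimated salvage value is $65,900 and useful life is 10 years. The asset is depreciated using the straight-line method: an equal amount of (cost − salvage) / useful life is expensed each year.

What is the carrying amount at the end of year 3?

Depreciable base = $325,760 − $65,900 = $259,860.
Annual expense = $259,860 / 10 = $25,986.
End of year 1: book value $299,774.
End of year 2: book value $273,788.
End of year 3: book value $247,802.

$247,802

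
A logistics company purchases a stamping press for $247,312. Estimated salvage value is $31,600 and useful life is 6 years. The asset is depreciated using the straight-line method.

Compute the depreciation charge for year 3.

Depreciable base = $247,312 − $31,600 = $215,712.
Annual expense = $215,712 / 6 = $35,952.

$35,952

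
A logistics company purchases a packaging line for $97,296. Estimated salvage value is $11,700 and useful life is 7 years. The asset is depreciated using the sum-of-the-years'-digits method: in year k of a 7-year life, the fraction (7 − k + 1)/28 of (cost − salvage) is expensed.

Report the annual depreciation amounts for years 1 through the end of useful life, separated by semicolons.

$21,399; $18,342; $15,285; $12,228; $9,171; $6,114; $3,057

Depreciable base = $97,296 − $11,700 = $85,596.
Sum of the years' digits = 7+6+5+4+3+2+1 = 28.
Year 1: $85,596 × 7/28 = $21,399. Book value $75,897.
Year 2: $85,596 × 6/28 = $18,342. Book value $57,555.
Year 3: $85,596 × 5/28 = $15,285. Book value $42,270.
Year 4: $85,596 × 4/28 = $12,228. Book value $30,042.
Year 5: $85,596 × 3/28 = $9,171. Book value $20,871.
Year 6: $85,596 × 2/28 = $6,114. Book value $14,757.
Year 7: $85,596 × 1/28 = $3,057. Book value $11,700.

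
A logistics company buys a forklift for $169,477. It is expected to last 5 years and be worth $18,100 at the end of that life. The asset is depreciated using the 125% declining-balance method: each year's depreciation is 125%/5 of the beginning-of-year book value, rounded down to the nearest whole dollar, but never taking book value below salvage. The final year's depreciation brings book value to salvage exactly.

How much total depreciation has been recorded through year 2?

Depreciable base = $169,477 − $18,100 = $151,377.
Year 1: ⌊$169,477 × 125%/5⌋ = $42,369. Book value $127,108.
Year 2: ⌊$127,108 × 125%/5⌋ = $31,777. Book value $95,331.
Accumulated through year 2 = $169,477 − $95,331 = $74,146.

$74,146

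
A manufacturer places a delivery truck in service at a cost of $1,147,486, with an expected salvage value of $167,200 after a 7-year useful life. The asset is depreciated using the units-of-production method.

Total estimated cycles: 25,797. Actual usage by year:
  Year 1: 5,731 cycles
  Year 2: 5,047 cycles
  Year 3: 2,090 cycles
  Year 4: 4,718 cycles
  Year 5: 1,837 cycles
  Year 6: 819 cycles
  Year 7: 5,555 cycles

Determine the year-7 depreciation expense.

Depreciable base = $1,147,486 − $167,200 = $980,286.
Rate = $980,286 / 25,797 cycles = $38 per cycle.
Year 1: 5,731 × $38 = $217,778. Book value $929,708.
Year 2: 5,047 × $38 = $191,786. Book value $737,922.
Year 3: 2,090 × $38 = $79,420. Book value $658,502.
Year 4: 4,718 × $38 = $179,284. Book value $479,218.
Year 5: 1,837 × $38 = $69,806. Book value $409,412.
Year 6: 819 × $38 = $31,122. Book value $378,290.
Year 7: 5,555 × $38 = $211,090. Book value $167,200.

$211,090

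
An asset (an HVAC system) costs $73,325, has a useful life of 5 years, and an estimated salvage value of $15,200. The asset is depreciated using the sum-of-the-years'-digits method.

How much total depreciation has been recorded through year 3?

Depreciable base = $73,325 − $15,200 = $58,125.
Sum of the years' digits = 5+4+3+2+1 = 15.
Year 1: $58,125 × 5/15 = $19,375. Book value $53,950.
Year 2: $58,125 × 4/15 = $15,500. Book value $38,450.
Year 3: $58,125 × 3/15 = $11,625. Book value $26,825.
Accumulated through year 3 = $73,325 − $26,825 = $46,500.

$46,500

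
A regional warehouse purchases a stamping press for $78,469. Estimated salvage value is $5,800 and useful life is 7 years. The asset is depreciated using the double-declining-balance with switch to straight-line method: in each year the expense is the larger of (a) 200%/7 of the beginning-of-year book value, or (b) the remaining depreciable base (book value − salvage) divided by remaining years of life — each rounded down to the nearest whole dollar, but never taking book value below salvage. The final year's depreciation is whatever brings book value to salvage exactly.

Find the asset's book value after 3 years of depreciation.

$28,598

Depreciable base = $78,469 − $5,800 = $72,669.
Year 1: DB = ⌊$78,469 × 200%/7⌋ = $22,419; SL = ⌊$72,669/7⌋ = $10,381 → take DB $22,419. Book value $56,050.
Year 2: DB = ⌊$56,050 × 200%/7⌋ = $16,014; SL = ⌊$50,250/6⌋ = $8,375 → take DB $16,014. Book value $40,036.
Year 3: DB = ⌊$40,036 × 200%/7⌋ = $11,438; SL = ⌊$34,236/5⌋ = $6,847 → take DB $11,438. Book value $28,598.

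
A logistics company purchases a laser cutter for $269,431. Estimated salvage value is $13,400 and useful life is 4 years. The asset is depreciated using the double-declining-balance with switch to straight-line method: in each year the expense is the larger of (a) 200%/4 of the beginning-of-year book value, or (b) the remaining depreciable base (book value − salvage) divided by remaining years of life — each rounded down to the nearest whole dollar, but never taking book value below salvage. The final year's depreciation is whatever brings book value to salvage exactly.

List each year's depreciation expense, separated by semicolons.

$134,715; $67,358; $33,679; $20,279

Depreciable base = $269,431 − $13,400 = $256,031.
Year 1: DB = ⌊$269,431 × 200%/4⌋ = $134,715; SL = ⌊$256,031/4⌋ = $64,007 → take DB $134,715. Book value $134,716.
Year 2: DB = ⌊$134,716 × 200%/4⌋ = $67,358; SL = ⌊$121,316/3⌋ = $40,438 → take DB $67,358. Book value $67,358.
Year 3: DB = ⌊$67,358 × 200%/4⌋ = $33,679; SL = ⌊$53,958/2⌋ = $26,979 → take DB $33,679. Book value $33,679.
Year 4 (final): $33,679 − $13,400 = $20,279. Book value $13,400.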